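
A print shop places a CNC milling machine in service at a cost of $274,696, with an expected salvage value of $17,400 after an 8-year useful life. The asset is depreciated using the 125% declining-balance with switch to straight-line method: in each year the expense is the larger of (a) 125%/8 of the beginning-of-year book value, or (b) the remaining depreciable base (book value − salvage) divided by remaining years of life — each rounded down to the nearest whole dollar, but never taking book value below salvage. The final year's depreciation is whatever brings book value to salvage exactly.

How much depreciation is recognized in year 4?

$29,521

Depreciable base = $274,696 − $17,400 = $257,296.
Year 1: DB = ⌊$274,696 × 125%/8⌋ = $42,921; SL = ⌊$257,296/8⌋ = $32,162 → take DB $42,921. Book value $231,775.
Year 2: DB = ⌊$231,775 × 125%/8⌋ = $36,214; SL = ⌊$214,375/7⌋ = $30,625 → take DB $36,214. Book value $195,561.
Year 3: DB = ⌊$195,561 × 125%/8⌋ = $30,556; SL = ⌊$178,161/6⌋ = $29,693 → take DB $30,556. Book value $165,005.
Year 4: DB = ⌊$165,005 × 125%/8⌋ = $25,782; SL = ⌊$147,605/5⌋ = $29,521 → take SL $29,521. Book value $135,484.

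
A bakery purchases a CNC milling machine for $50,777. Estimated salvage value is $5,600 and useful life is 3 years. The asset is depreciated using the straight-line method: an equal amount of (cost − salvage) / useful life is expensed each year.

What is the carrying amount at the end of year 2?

$20,659

Depreciable base = $50,777 − $5,600 = $45,177.
Annual expense = $45,177 / 3 = $15,059.
End of year 1: book value $35,718.
End of year 2: book value $20,659.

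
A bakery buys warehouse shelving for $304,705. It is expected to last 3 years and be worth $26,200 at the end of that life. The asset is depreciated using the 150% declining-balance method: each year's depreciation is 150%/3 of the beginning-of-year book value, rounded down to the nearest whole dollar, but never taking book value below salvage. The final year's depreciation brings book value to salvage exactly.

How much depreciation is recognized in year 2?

Depreciable base = $304,705 − $26,200 = $278,505.
Year 1: ⌊$304,705 × 150%/3⌋ = $152,352. Book value $152,353.
Year 2: ⌊$152,353 × 150%/3⌋ = $76,176. Book value $76,177.

$76,176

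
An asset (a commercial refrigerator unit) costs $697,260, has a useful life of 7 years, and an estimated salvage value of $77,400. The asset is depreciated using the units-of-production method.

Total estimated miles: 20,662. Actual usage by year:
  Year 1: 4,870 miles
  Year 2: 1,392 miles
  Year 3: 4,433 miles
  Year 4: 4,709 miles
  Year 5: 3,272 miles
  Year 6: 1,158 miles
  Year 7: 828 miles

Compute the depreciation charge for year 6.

$34,740

Depreciable base = $697,260 − $77,400 = $619,860.
Rate = $619,860 / 20,662 miles = $30 per mile.
Year 1: 4,870 × $30 = $146,100. Book value $551,160.
Year 2: 1,392 × $30 = $41,760. Book value $509,400.
Year 3: 4,433 × $30 = $132,990. Book value $376,410.
Year 4: 4,709 × $30 = $141,270. Book value $235,140.
Year 5: 3,272 × $30 = $98,160. Book value $136,980.
Year 6: 1,158 × $30 = $34,740. Book value $102,240.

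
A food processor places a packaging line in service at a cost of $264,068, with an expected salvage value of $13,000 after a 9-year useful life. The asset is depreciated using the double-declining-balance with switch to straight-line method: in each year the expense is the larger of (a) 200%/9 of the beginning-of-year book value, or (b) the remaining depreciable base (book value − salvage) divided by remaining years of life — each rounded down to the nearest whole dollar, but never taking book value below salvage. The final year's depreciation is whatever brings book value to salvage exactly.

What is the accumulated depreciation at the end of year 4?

$167,431

Depreciable base = $264,068 − $13,000 = $251,068.
Year 1: DB = ⌊$264,068 × 200%/9⌋ = $58,681; SL = ⌊$251,068/9⌋ = $27,896 → take DB $58,681. Book value $205,387.
Year 2: DB = ⌊$205,387 × 200%/9⌋ = $45,641; SL = ⌊$192,387/8⌋ = $24,048 → take DB $45,641. Book value $159,746.
Year 3: DB = ⌊$159,746 × 200%/9⌋ = $35,499; SL = ⌊$146,746/7⌋ = $20,963 → take DB $35,499. Book value $124,247.
Year 4: DB = ⌊$124,247 × 200%/9⌋ = $27,610; SL = ⌊$111,247/6⌋ = $18,541 → take DB $27,610. Book value $96,637.
Accumulated through year 4 = $264,068 − $96,637 = $167,431.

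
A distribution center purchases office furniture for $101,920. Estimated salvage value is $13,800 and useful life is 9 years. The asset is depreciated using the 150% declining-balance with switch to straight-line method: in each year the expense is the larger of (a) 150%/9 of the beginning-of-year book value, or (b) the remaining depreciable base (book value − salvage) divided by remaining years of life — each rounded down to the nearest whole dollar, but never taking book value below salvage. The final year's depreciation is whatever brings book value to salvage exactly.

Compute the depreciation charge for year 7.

$6,778

Depreciable base = $101,920 − $13,800 = $88,120.
Year 1: DB = ⌊$101,920 × 150%/9⌋ = $16,986; SL = ⌊$88,120/9⌋ = $9,791 → take DB $16,986. Book value $84,934.
Year 2: DB = ⌊$84,934 × 150%/9⌋ = $14,155; SL = ⌊$71,134/8⌋ = $8,891 → take DB $14,155. Book value $70,779.
Year 3: DB = ⌊$70,779 × 150%/9⌋ = $11,796; SL = ⌊$56,979/7⌋ = $8,139 → take DB $11,796. Book value $58,983.
Year 4: DB = ⌊$58,983 × 150%/9⌋ = $9,830; SL = ⌊$45,183/6⌋ = $7,530 → take DB $9,830. Book value $49,153.
Year 5: DB = ⌊$49,153 × 150%/9⌋ = $8,192; SL = ⌊$35,353/5⌋ = $7,070 → take DB $8,192. Book value $40,961.
Year 6: DB = ⌊$40,961 × 150%/9⌋ = $6,826; SL = ⌊$27,161/4⌋ = $6,790 → take DB $6,826. Book value $34,135.
Year 7: DB = ⌊$34,135 × 150%/9⌋ = $5,689; SL = ⌊$20,335/3⌋ = $6,778 → take SL $6,778. Book value $27,357.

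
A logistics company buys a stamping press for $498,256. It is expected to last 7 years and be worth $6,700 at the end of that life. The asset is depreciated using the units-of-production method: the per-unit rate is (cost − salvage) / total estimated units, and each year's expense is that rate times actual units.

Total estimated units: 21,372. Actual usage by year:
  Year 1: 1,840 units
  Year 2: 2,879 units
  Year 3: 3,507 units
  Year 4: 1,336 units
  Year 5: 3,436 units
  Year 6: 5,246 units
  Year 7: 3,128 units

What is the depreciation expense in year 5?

Depreciable base = $498,256 − $6,700 = $491,556.
Rate = $491,556 / 21,372 units = $23 per unit.
Year 1: 1,840 × $23 = $42,320. Book value $455,936.
Year 2: 2,879 × $23 = $66,217. Book value $389,719.
Year 3: 3,507 × $23 = $80,661. Book value $309,058.
Year 4: 1,336 × $23 = $30,728. Book value $278,330.
Year 5: 3,436 × $23 = $79,028. Book value $199,302.

$79,028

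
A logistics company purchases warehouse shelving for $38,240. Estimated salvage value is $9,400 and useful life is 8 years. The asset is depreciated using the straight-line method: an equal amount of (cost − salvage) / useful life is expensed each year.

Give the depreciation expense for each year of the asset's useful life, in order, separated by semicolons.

$3,605; $3,605; $3,605; $3,605; $3,605; $3,605; $3,605; $3,605

Depreciable base = $38,240 − $9,400 = $28,840.
Annual expense = $28,840 / 8 = $3,605.
End of year 1: book value $34,635.
End of year 2: book value $31,030.
End of year 3: book value $27,425.
End of year 4: book value $23,820.
End of year 5: book value $20,215.
End of year 6: book value $16,610.
End of year 7: book value $13,005.
End of year 8: book value $9,400.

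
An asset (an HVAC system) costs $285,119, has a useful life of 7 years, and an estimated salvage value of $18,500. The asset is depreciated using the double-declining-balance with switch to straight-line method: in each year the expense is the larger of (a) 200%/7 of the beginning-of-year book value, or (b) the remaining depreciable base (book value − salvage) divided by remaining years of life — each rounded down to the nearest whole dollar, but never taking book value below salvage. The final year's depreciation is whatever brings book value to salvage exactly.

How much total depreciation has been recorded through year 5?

Depreciable base = $285,119 − $18,500 = $266,619.
Year 1: DB = ⌊$285,119 × 200%/7⌋ = $81,462; SL = ⌊$266,619/7⌋ = $38,088 → take DB $81,462. Book value $203,657.
Year 2: DB = ⌊$203,657 × 200%/7⌋ = $58,187; SL = ⌊$185,157/6⌋ = $30,859 → take DB $58,187. Book value $145,470.
Year 3: DB = ⌊$145,470 × 200%/7⌋ = $41,562; SL = ⌊$126,970/5⌋ = $25,394 → take DB $41,562. Book value $103,908.
Year 4: DB = ⌊$103,908 × 200%/7⌋ = $29,688; SL = ⌊$85,408/4⌋ = $21,352 → take DB $29,688. Book value $74,220.
Year 5: DB = ⌊$74,220 × 200%/7⌋ = $21,205; SL = ⌊$55,720/3⌋ = $18,573 → take DB $21,205. Book value $53,015.
Accumulated through year 5 = $285,119 − $53,015 = $232,104.

$232,104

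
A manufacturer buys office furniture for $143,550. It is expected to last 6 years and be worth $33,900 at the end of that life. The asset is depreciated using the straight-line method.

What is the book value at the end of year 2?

$107,000

Depreciable base = $143,550 − $33,900 = $109,650.
Annual expense = $109,650 / 6 = $18,275.
End of year 1: book value $125,275.
End of year 2: book value $107,000.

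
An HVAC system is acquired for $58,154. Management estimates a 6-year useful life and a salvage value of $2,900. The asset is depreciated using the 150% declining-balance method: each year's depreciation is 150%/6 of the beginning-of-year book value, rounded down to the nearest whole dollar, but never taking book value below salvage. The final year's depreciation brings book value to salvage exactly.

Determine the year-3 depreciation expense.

Depreciable base = $58,154 − $2,900 = $55,254.
Year 1: ⌊$58,154 × 150%/6⌋ = $14,538. Book value $43,616.
Year 2: ⌊$43,616 × 150%/6⌋ = $10,904. Book value $32,712.
Year 3: ⌊$32,712 × 150%/6⌋ = $8,178. Book value $24,534.

$8,178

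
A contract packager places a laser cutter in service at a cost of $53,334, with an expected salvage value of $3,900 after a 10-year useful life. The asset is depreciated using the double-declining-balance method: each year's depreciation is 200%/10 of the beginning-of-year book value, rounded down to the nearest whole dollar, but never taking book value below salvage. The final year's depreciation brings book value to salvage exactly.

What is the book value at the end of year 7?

Depreciable base = $53,334 − $3,900 = $49,434.
Year 1: ⌊$53,334 × 200%/10⌋ = $10,666. Book value $42,668.
Year 2: ⌊$42,668 × 200%/10⌋ = $8,533. Book value $34,135.
Year 3: ⌊$34,135 × 200%/10⌋ = $6,827. Book value $27,308.
Year 4: ⌊$27,308 × 200%/10⌋ = $5,461. Book value $21,847.
Year 5: ⌊$21,847 × 200%/10⌋ = $4,369. Book value $17,478.
Year 6: ⌊$17,478 × 200%/10⌋ = $3,495. Book value $13,983.
Year 7: ⌊$13,983 × 200%/10⌋ = $2,796. Book value $11,187.

$11,187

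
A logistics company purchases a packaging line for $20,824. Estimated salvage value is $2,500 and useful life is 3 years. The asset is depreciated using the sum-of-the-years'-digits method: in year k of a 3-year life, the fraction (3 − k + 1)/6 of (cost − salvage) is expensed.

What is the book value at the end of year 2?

Depreciable base = $20,824 − $2,500 = $18,324.
Sum of the years' digits = 3+2+1 = 6.
Year 1: $18,324 × 3/6 = $9,162. Book value $11,662.
Year 2: $18,324 × 2/6 = $6,108. Book value $5,554.

$5,554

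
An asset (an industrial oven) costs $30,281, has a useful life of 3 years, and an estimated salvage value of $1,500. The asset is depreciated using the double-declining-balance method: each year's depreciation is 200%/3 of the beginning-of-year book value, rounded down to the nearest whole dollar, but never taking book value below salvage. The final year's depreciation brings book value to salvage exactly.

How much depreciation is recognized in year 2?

Depreciable base = $30,281 − $1,500 = $28,781.
Year 1: ⌊$30,281 × 200%/3⌋ = $20,187. Book value $10,094.
Year 2: ⌊$10,094 × 200%/3⌋ = $6,729. Book value $3,365.

$6,729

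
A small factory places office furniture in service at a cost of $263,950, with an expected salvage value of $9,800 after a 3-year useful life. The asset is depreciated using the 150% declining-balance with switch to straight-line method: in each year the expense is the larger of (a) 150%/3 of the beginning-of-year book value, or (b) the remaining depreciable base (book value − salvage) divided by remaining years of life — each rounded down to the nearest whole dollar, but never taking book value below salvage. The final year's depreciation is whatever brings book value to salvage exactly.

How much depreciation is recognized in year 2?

$65,987

Depreciable base = $263,950 − $9,800 = $254,150.
Year 1: DB = ⌊$263,950 × 150%/3⌋ = $131,975; SL = ⌊$254,150/3⌋ = $84,716 → take DB $131,975. Book value $131,975.
Year 2: DB = ⌊$131,975 × 150%/3⌋ = $65,987; SL = ⌊$122,175/2⌋ = $61,087 → take DB $65,987. Book value $65,988.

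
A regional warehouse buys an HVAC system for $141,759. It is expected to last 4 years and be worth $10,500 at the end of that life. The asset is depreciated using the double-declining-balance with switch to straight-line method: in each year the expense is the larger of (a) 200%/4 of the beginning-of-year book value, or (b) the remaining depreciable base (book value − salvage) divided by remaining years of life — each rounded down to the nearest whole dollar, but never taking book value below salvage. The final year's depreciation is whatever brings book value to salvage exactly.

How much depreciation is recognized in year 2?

Depreciable base = $141,759 − $10,500 = $131,259.
Year 1: DB = ⌊$141,759 × 200%/4⌋ = $70,879; SL = ⌊$131,259/4⌋ = $32,814 → take DB $70,879. Book value $70,880.
Year 2: DB = ⌊$70,880 × 200%/4⌋ = $35,440; SL = ⌊$60,380/3⌋ = $20,126 → take DB $35,440. Book value $35,440.

$35,440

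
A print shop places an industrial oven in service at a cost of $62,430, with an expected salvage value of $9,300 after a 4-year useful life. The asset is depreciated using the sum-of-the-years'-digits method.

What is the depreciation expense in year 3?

Depreciable base = $62,430 − $9,300 = $53,130.
Sum of the years' digits = 4+3+2+1 = 10.
Year 1: $53,130 × 4/10 = $21,252. Book value $41,178.
Year 2: $53,130 × 3/10 = $15,939. Book value $25,239.
Year 3: $53,130 × 2/10 = $10,626. Book value $14,613.

$10,626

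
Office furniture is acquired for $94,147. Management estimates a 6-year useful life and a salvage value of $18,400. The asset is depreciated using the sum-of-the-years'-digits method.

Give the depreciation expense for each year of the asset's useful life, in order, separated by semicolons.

$21,642; $18,035; $14,428; $10,821; $7,214; $3,607

Depreciable base = $94,147 − $18,400 = $75,747.
Sum of the years' digits = 6+5+4+3+2+1 = 21.
Year 1: $75,747 × 6/21 = $21,642. Book value $72,505.
Year 2: $75,747 × 5/21 = $18,035. Book value $54,470.
Year 3: $75,747 × 4/21 = $14,428. Book value $40,042.
Year 4: $75,747 × 3/21 = $10,821. Book value $29,221.
Year 5: $75,747 × 2/21 = $7,214. Book value $22,007.
Year 6: $75,747 × 1/21 = $3,607. Book value $18,400.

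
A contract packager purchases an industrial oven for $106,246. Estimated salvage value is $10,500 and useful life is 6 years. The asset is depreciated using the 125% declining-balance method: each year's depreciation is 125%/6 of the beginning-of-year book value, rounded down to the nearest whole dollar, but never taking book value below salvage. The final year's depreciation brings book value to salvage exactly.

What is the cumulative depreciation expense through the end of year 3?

$53,529

Depreciable base = $106,246 − $10,500 = $95,746.
Year 1: ⌊$106,246 × 125%/6⌋ = $22,134. Book value $84,112.
Year 2: ⌊$84,112 × 125%/6⌋ = $17,523. Book value $66,589.
Year 3: ⌊$66,589 × 125%/6⌋ = $13,872. Book value $52,717.
Accumulated through year 3 = $106,246 − $52,717 = $53,529.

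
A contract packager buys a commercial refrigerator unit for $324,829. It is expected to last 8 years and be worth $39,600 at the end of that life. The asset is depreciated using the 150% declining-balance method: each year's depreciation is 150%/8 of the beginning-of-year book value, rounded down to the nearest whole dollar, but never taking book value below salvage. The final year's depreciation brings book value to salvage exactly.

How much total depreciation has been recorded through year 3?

$150,597

Depreciable base = $324,829 − $39,600 = $285,229.
Year 1: ⌊$324,829 × 150%/8⌋ = $60,905. Book value $263,924.
Year 2: ⌊$263,924 × 150%/8⌋ = $49,485. Book value $214,439.
Year 3: ⌊$214,439 × 150%/8⌋ = $40,207. Book value $174,232.
Accumulated through year 3 = $324,829 − $174,232 = $150,597.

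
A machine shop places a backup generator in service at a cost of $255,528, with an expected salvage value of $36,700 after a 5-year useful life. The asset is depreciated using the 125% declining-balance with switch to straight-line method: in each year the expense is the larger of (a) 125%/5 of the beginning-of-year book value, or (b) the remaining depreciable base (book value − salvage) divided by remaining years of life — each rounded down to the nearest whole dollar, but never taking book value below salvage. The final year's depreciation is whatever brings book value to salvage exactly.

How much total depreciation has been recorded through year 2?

$111,793

Depreciable base = $255,528 − $36,700 = $218,828.
Year 1: DB = ⌊$255,528 × 125%/5⌋ = $63,882; SL = ⌊$218,828/5⌋ = $43,765 → take DB $63,882. Book value $191,646.
Year 2: DB = ⌊$191,646 × 125%/5⌋ = $47,911; SL = ⌊$154,946/4⌋ = $38,736 → take DB $47,911. Book value $143,735.
Accumulated through year 2 = $255,528 − $143,735 = $111,793.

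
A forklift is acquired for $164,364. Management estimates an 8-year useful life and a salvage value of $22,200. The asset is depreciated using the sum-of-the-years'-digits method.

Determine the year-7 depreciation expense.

$7,898

Depreciable base = $164,364 − $22,200 = $142,164.
Sum of the years' digits = 8+7+6+5+4+3+2+1 = 36.
Year 1: $142,164 × 8/36 = $31,592. Book value $132,772.
Year 2: $142,164 × 7/36 = $27,643. Book value $105,129.
Year 3: $142,164 × 6/36 = $23,694. Book value $81,435.
Year 4: $142,164 × 5/36 = $19,745. Book value $61,690.
Year 5: $142,164 × 4/36 = $15,796. Book value $45,894.
Year 6: $142,164 × 3/36 = $11,847. Book value $34,047.
Year 7: $142,164 × 2/36 = $7,898. Book value $26,149.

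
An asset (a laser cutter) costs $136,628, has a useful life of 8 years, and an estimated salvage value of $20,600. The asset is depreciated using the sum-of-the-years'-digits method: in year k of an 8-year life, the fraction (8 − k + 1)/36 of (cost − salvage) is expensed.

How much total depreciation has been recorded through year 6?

Depreciable base = $136,628 − $20,600 = $116,028.
Sum of the years' digits = 8+7+6+5+4+3+2+1 = 36.
Year 1: $116,028 × 8/36 = $25,784. Book value $110,844.
Year 2: $116,028 × 7/36 = $22,561. Book value $88,283.
Year 3: $116,028 × 6/36 = $19,338. Book value $68,945.
Year 4: $116,028 × 5/36 = $16,115. Book value $52,830.
Year 5: $116,028 × 4/36 = $12,892. Book value $39,938.
Year 6: $116,028 × 3/36 = $9,669. Book value $30,269.
Accumulated through year 6 = $136,628 − $30,269 = $106,359.

$106,359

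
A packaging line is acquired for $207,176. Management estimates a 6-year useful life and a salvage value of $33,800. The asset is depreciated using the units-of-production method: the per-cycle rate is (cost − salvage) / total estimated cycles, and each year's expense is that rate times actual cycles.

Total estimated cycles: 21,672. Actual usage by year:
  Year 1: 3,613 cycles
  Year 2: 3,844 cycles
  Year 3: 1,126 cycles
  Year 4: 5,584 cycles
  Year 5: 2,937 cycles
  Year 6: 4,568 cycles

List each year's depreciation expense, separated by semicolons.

Depreciable base = $207,176 − $33,800 = $173,376.
Rate = $173,376 / 21,672 cycles = $8 per cycle.
Year 1: 3,613 × $8 = $28,904. Book value $178,272.
Year 2: 3,844 × $8 = $30,752. Book value $147,520.
Year 3: 1,126 × $8 = $9,008. Book value $138,512.
Year 4: 5,584 × $8 = $44,672. Book value $93,840.
Year 5: 2,937 × $8 = $23,496. Book value $70,344.
Year 6: 4,568 × $8 = $36,544. Book value $33,800.

$28,904; $30,752; $9,008; $44,672; $23,496; $36,544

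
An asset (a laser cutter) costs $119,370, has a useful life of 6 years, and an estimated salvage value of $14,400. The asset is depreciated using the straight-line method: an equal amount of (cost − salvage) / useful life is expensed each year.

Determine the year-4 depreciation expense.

$17,495

Depreciable base = $119,370 − $14,400 = $104,970.
Annual expense = $104,970 / 6 = $17,495.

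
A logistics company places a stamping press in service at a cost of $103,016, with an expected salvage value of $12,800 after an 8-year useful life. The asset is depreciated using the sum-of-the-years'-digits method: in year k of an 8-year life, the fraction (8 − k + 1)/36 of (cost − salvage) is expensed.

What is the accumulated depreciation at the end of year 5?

Depreciable base = $103,016 − $12,800 = $90,216.
Sum of the years' digits = 8+7+6+5+4+3+2+1 = 36.
Year 1: $90,216 × 8/36 = $20,048. Book value $82,968.
Year 2: $90,216 × 7/36 = $17,542. Book value $65,426.
Year 3: $90,216 × 6/36 = $15,036. Book value $50,390.
Year 4: $90,216 × 5/36 = $12,530. Book value $37,860.
Year 5: $90,216 × 4/36 = $10,024. Book value $27,836.
Accumulated through year 5 = $103,016 − $27,836 = $75,180.

$75,180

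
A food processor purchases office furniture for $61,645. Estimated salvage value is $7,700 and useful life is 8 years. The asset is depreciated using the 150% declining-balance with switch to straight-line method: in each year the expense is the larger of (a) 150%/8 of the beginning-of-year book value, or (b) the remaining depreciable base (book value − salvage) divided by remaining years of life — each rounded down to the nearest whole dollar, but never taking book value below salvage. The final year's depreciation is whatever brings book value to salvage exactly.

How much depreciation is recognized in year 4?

Depreciable base = $61,645 − $7,700 = $53,945.
Year 1: DB = ⌊$61,645 × 150%/8⌋ = $11,558; SL = ⌊$53,945/8⌋ = $6,743 → take DB $11,558. Book value $50,087.
Year 2: DB = ⌊$50,087 × 150%/8⌋ = $9,391; SL = ⌊$42,387/7⌋ = $6,055 → take DB $9,391. Book value $40,696.
Year 3: DB = ⌊$40,696 × 150%/8⌋ = $7,630; SL = ⌊$32,996/6⌋ = $5,499 → take DB $7,630. Book value $33,066.
Year 4: DB = ⌊$33,066 × 150%/8⌋ = $6,199; SL = ⌊$25,366/5⌋ = $5,073 → take DB $6,199. Book value $26,867.

$6,199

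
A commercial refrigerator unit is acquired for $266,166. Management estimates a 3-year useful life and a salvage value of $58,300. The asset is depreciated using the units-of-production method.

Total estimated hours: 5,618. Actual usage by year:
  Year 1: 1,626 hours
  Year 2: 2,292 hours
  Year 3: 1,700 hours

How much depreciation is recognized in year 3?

$62,900

Depreciable base = $266,166 − $58,300 = $207,866.
Rate = $207,866 / 5,618 hours = $37 per hour.
Year 1: 1,626 × $37 = $60,162. Book value $206,004.
Year 2: 2,292 × $37 = $84,804. Book value $121,200.
Year 3: 1,700 × $37 = $62,900. Book value $58,300.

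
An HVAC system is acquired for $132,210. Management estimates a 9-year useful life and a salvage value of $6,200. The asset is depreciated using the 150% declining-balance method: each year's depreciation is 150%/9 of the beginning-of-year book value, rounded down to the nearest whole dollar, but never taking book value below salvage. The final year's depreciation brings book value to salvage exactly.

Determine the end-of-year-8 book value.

$30,750

Depreciable base = $132,210 − $6,200 = $126,010.
Year 1: ⌊$132,210 × 150%/9⌋ = $22,035. Book value $110,175.
Year 2: ⌊$110,175 × 150%/9⌋ = $18,362. Book value $91,813.
Year 3: ⌊$91,813 × 150%/9⌋ = $15,302. Book value $76,511.
Year 4: ⌊$76,511 × 150%/9⌋ = $12,751. Book value $63,760.
Year 5: ⌊$63,760 × 150%/9⌋ = $10,626. Book value $53,134.
Year 6: ⌊$53,134 × 150%/9⌋ = $8,855. Book value $44,279.
Year 7: ⌊$44,279 × 150%/9⌋ = $7,379. Book value $36,900.
Year 8: ⌊$36,900 × 150%/9⌋ = $6,150. Book value $30,750.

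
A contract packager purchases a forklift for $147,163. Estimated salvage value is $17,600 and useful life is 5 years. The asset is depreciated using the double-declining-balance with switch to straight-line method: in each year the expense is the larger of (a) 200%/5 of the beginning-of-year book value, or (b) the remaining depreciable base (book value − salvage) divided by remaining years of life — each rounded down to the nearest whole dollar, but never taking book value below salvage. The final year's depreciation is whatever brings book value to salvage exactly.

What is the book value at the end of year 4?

Depreciable base = $147,163 − $17,600 = $129,563.
Year 1: DB = ⌊$147,163 × 200%/5⌋ = $58,865; SL = ⌊$129,563/5⌋ = $25,912 → take DB $58,865. Book value $88,298.
Year 2: DB = ⌊$88,298 × 200%/5⌋ = $35,319; SL = ⌊$70,698/4⌋ = $17,674 → take DB $35,319. Book value $52,979.
Year 3: DB = ⌊$52,979 × 200%/5⌋ = $21,191; SL = ⌊$35,379/3⌋ = $11,793 → take DB $21,191. Book value $31,788.
Year 4: DB = ⌊$31,788 × 200%/5⌋ = $12,715; SL = ⌊$14,188/2⌋ = $7,094 → take DB $12,715. Book value $19,073.

$19,073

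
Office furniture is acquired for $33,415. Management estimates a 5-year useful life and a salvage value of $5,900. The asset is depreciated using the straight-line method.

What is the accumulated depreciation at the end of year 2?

$11,006

Depreciable base = $33,415 − $5,900 = $27,515.
Annual expense = $27,515 / 5 = $5,503.
End of year 1: book value $27,912.
End of year 2: book value $22,409.
Accumulated through year 2 = $33,415 − $22,409 = $11,006.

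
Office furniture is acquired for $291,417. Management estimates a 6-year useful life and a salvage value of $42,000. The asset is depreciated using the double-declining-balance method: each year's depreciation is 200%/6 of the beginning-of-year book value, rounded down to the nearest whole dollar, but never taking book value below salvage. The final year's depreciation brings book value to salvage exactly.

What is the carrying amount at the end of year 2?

$129,519

Depreciable base = $291,417 − $42,000 = $249,417.
Year 1: ⌊$291,417 × 200%/6⌋ = $97,139. Book value $194,278.
Year 2: ⌊$194,278 × 200%/6⌋ = $64,759. Book value $129,519.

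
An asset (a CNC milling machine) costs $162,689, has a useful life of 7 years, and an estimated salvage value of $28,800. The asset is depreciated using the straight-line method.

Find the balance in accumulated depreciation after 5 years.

Depreciable base = $162,689 − $28,800 = $133,889.
Annual expense = $133,889 / 7 = $19,127.
End of year 1: book value $143,562.
End of year 2: book value $124,435.
End of year 3: book value $105,308.
End of year 4: book value $86,181.
End of year 5: book value $67,054.
Accumulated through year 5 = $162,689 − $67,054 = $95,635.

$95,635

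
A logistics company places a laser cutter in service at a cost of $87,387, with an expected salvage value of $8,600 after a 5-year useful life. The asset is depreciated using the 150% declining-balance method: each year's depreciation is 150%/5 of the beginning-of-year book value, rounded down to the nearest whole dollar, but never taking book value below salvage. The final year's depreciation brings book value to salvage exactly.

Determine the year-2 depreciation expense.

$18,351

Depreciable base = $87,387 − $8,600 = $78,787.
Year 1: ⌊$87,387 × 150%/5⌋ = $26,216. Book value $61,171.
Year 2: ⌊$61,171 × 150%/5⌋ = $18,351. Book value $42,820.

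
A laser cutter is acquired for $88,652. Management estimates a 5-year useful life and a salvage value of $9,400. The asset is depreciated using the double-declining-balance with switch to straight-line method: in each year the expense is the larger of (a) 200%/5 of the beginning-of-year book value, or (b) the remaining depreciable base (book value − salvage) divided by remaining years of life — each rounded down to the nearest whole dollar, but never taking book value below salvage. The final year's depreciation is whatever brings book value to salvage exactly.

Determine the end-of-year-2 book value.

$31,916

Depreciable base = $88,652 − $9,400 = $79,252.
Year 1: DB = ⌊$88,652 × 200%/5⌋ = $35,460; SL = ⌊$79,252/5⌋ = $15,850 → take DB $35,460. Book value $53,192.
Year 2: DB = ⌊$53,192 × 200%/5⌋ = $21,276; SL = ⌊$43,792/4⌋ = $10,948 → take DB $21,276. Book value $31,916.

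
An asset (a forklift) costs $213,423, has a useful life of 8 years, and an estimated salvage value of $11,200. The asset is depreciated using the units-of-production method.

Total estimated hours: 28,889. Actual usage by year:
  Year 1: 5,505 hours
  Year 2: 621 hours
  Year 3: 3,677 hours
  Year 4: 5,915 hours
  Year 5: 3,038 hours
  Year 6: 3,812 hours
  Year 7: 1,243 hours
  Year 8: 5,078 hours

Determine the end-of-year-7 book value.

$46,746

Depreciable base = $213,423 − $11,200 = $202,223.
Rate = $202,223 / 28,889 hours = $7 per hour.
Year 1: 5,505 × $7 = $38,535. Book value $174,888.
Year 2: 621 × $7 = $4,347. Book value $170,541.
Year 3: 3,677 × $7 = $25,739. Book value $144,802.
Year 4: 5,915 × $7 = $41,405. Book value $103,397.
Year 5: 3,038 × $7 = $21,266. Book value $82,131.
Year 6: 3,812 × $7 = $26,684. Book value $55,447.
Year 7: 1,243 × $7 = $8,701. Book value $46,746.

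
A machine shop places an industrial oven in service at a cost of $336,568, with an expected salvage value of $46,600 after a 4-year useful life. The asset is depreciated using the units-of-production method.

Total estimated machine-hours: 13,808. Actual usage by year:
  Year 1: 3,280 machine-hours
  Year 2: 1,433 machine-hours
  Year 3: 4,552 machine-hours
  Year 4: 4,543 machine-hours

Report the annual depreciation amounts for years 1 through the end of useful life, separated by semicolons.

Depreciable base = $336,568 − $46,600 = $289,968.
Rate = $289,968 / 13,808 machine-hours = $21 per machine-hour.
Year 1: 3,280 × $21 = $68,880. Book value $267,688.
Year 2: 1,433 × $21 = $30,093. Book value $237,595.
Year 3: 4,552 × $21 = $95,592. Book value $142,003.
Year 4: 4,543 × $21 = $95,403. Book value $46,600.

$68,880; $30,093; $95,592; $95,403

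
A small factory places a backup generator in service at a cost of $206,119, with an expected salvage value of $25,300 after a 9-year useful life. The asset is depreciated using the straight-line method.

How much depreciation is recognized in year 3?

Depreciable base = $206,119 − $25,300 = $180,819.
Annual expense = $180,819 / 9 = $20,091.

$20,091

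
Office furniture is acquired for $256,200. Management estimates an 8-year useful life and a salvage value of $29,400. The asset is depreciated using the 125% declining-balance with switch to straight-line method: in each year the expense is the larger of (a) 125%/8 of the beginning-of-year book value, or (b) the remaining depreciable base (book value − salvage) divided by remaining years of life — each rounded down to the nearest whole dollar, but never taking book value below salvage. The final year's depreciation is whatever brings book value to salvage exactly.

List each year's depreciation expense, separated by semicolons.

$40,031; $33,776; $28,498; $24,899; $24,899; $24,899; $24,899; $24,899

Depreciable base = $256,200 − $29,400 = $226,800.
Year 1: DB = ⌊$256,200 × 125%/8⌋ = $40,031; SL = ⌊$226,800/8⌋ = $28,350 → take DB $40,031. Book value $216,169.
Year 2: DB = ⌊$216,169 × 125%/8⌋ = $33,776; SL = ⌊$186,769/7⌋ = $26,681 → take DB $33,776. Book value $182,393.
Year 3: DB = ⌊$182,393 × 125%/8⌋ = $28,498; SL = ⌊$152,993/6⌋ = $25,498 → take DB $28,498. Book value $153,895.
Year 4: DB = ⌊$153,895 × 125%/8⌋ = $24,046; SL = ⌊$124,495/5⌋ = $24,899 → take SL $24,899. Book value $128,996.
Year 5: DB = ⌊$128,996 × 125%/8⌋ = $20,155; SL = ⌊$99,596/4⌋ = $24,899 → take SL $24,899. Book value $104,097.
Year 6: DB = ⌊$104,097 × 125%/8⌋ = $16,265; SL = ⌊$74,697/3⌋ = $24,899 → take SL $24,899. Book value $79,198.
Year 7: DB = ⌊$79,198 × 125%/8⌋ = $12,374; SL = ⌊$49,798/2⌋ = $24,899 → take SL $24,899. Book value $54,299.
Year 8 (final): $54,299 − $29,400 = $24,899. Book value $29,400.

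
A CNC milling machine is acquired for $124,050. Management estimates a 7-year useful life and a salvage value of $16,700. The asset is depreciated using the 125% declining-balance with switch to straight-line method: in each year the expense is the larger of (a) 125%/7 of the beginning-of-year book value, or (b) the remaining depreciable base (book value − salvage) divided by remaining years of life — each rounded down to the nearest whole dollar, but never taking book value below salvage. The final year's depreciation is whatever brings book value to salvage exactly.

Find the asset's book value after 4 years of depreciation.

Depreciable base = $124,050 − $16,700 = $107,350.
Year 1: DB = ⌊$124,050 × 125%/7⌋ = $22,151; SL = ⌊$107,350/7⌋ = $15,335 → take DB $22,151. Book value $101,899.
Year 2: DB = ⌊$101,899 × 125%/7⌋ = $18,196; SL = ⌊$85,199/6⌋ = $14,199 → take DB $18,196. Book value $83,703.
Year 3: DB = ⌊$83,703 × 125%/7⌋ = $14,946; SL = ⌊$67,003/5⌋ = $13,400 → take DB $14,946. Book value $68,757.
Year 4: DB = ⌊$68,757 × 125%/7⌋ = $12,278; SL = ⌊$52,057/4⌋ = $13,014 → take SL $13,014. Book value $55,743.

$55,743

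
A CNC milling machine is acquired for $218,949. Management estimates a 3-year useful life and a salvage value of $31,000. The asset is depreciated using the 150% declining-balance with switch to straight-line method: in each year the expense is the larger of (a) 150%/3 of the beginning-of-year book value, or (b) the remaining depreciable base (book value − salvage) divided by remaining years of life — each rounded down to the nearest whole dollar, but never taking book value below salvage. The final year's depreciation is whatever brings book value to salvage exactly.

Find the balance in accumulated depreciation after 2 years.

$164,211

Depreciable base = $218,949 − $31,000 = $187,949.
Year 1: DB = ⌊$218,949 × 150%/3⌋ = $109,474; SL = ⌊$187,949/3⌋ = $62,649 → take DB $109,474. Book value $109,475.
Year 2: DB = ⌊$109,475 × 150%/3⌋ = $54,737; SL = ⌊$78,475/2⌋ = $39,237 → take DB $54,737. Book value $54,738.
Accumulated through year 2 = $218,949 − $54,738 = $164,211.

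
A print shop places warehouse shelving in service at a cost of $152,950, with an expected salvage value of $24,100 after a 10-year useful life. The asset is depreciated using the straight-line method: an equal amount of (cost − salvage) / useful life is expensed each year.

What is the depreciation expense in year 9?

Depreciable base = $152,950 − $24,100 = $128,850.
Annual expense = $128,850 / 10 = $12,885.

$12,885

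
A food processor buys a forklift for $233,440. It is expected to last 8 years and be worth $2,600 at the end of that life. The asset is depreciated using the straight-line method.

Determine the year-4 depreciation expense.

Depreciable base = $233,440 − $2,600 = $230,840.
Annual expense = $230,840 / 8 = $28,855.

$28,855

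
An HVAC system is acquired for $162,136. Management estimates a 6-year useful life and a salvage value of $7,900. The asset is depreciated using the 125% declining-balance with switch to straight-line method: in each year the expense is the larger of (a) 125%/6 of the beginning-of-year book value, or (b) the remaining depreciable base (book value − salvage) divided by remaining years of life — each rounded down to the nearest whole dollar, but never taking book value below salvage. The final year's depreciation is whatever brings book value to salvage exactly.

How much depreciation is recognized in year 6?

$23,430

Depreciable base = $162,136 − $7,900 = $154,236.
Year 1: DB = ⌊$162,136 × 125%/6⌋ = $33,778; SL = ⌊$154,236/6⌋ = $25,706 → take DB $33,778. Book value $128,358.
Year 2: DB = ⌊$128,358 × 125%/6⌋ = $26,741; SL = ⌊$120,458/5⌋ = $24,091 → take DB $26,741. Book value $101,617.
Year 3: DB = ⌊$101,617 × 125%/6⌋ = $21,170; SL = ⌊$93,717/4⌋ = $23,429 → take SL $23,429. Book value $78,188.
Year 4: DB = ⌊$78,188 × 125%/6⌋ = $16,289; SL = ⌊$70,288/3⌋ = $23,429 → take SL $23,429. Book value $54,759.
Year 5: DB = ⌊$54,759 × 125%/6⌋ = $11,408; SL = ⌊$46,859/2⌋ = $23,429 → take SL $23,429. Book value $31,330.
Year 6 (final): $31,330 − $7,900 = $23,430. Book value $7,900.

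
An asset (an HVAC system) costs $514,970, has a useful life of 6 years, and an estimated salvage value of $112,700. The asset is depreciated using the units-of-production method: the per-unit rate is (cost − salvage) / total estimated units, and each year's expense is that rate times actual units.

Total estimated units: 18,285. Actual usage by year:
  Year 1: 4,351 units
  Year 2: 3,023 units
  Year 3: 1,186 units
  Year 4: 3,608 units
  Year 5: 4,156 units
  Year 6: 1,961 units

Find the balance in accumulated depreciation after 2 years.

$162,228

Depreciable base = $514,970 − $112,700 = $402,270.
Rate = $402,270 / 18,285 units = $22 per unit.
Year 1: 4,351 × $22 = $95,722. Book value $419,248.
Year 2: 3,023 × $22 = $66,506. Book value $352,742.
Accumulated through year 2 = $514,970 − $352,742 = $162,228.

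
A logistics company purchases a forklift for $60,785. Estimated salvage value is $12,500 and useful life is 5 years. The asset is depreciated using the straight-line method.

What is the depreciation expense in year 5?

$9,657

Depreciable base = $60,785 − $12,500 = $48,285.
Annual expense = $48,285 / 5 = $9,657.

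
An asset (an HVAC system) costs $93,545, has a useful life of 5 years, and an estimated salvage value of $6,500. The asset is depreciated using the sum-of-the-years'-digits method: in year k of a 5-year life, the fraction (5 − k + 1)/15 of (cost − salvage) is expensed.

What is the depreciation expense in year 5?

$5,803

Depreciable base = $93,545 − $6,500 = $87,045.
Sum of the years' digits = 5+4+3+2+1 = 15.
Year 1: $87,045 × 5/15 = $29,015. Book value $64,530.
Year 2: $87,045 × 4/15 = $23,212. Book value $41,318.
Year 3: $87,045 × 3/15 = $17,409. Book value $23,909.
Year 4: $87,045 × 2/15 = $11,606. Book value $12,303.
Year 5: $87,045 × 1/15 = $5,803. Book value $6,500.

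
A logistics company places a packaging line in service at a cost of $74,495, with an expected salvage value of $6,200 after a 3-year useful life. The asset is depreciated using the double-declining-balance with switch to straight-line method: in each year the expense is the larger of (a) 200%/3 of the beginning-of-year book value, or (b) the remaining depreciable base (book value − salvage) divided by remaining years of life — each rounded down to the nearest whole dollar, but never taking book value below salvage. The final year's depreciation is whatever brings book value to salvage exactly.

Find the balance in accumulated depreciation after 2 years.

$66,217

Depreciable base = $74,495 − $6,200 = $68,295.
Year 1: DB = ⌊$74,495 × 200%/3⌋ = $49,663; SL = ⌊$68,295/3⌋ = $22,765 → take DB $49,663. Book value $24,832.
Year 2: DB = ⌊$24,832 × 200%/3⌋ = $16,554; SL = ⌊$18,632/2⌋ = $9,316 → take DB $16,554. Book value $8,278.
Accumulated through year 2 = $74,495 − $8,278 = $66,217.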